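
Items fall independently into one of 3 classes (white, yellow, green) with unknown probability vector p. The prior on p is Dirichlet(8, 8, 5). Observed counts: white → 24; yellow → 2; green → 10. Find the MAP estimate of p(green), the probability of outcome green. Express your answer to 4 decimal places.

The posterior is Dirichlet(αᵢ + nᵢ) = Dirichlet(32, 10, 15).
For a Dirichlet(a₁,…,a_K) with all aᵢ > 1, the mode has j-th component (aⱼ − 1)/(Σaᵢ − K).
Here Σaᵢ = 57 and K = 3, so p(green) = (15 − 1)/(57 − 3) = 14/54 ≈ 0.2593.

MAP estimate of p(green) = 0.2593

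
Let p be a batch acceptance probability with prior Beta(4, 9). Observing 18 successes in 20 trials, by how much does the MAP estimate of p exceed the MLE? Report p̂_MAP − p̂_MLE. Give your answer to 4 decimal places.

MAP − MLE = -0.2226

Posterior is Beta(22, 11); MAP = (22−1)/(33−2) = 21/31 ≈ 0.67742.
MLE ignores the prior: p̂_MLE = k/n = 18/20 ≈ 0.90000.
Difference = 21/31 − 18/20 = -69/310 ≈ -0.2226.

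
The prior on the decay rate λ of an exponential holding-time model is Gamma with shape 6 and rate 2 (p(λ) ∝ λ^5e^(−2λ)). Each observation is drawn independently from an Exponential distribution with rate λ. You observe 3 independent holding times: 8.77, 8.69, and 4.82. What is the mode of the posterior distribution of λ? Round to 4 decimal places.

λ̂_MAP = 0.3295

The Exponential(rate=λ) likelihood is ∝ λ^n e^(−λΣtᵢ). Here n = 3 and Σtᵢ = 8.77 + 8.69 + 4.82 = 22.28.
Posterior ∝ λ^5e^(−2λ) · λ^3e^(−22.28λ) = λ^8e^(−24.28λ), i.e. Gamma(9, 24.28).
Mode = (a−1)/b = 8/24.28 ≈ 0.3295.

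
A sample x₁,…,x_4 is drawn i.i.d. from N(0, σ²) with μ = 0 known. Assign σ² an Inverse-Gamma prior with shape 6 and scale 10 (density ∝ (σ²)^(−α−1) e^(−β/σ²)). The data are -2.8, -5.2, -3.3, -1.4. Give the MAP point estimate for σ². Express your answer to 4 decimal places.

σ̂²_MAP = 3.7628

Sum of squared deviations about the known mean: SS = (-2.8−0)² + (-5.2−0)² + (-3.3−0)² + (-1.4−0)² = 47.73.
The Normal likelihood contributes (σ²)^(−n/2) exp(−SS/(2σ²)), so the posterior is Inverse-Gamma(α + n/2, β + SS/2) = Inverse-Gamma(8, 33.865).
The mode of Inverse-Gamma(a, b) is b/(a+1) = 33.865/9 ≈ 3.7628.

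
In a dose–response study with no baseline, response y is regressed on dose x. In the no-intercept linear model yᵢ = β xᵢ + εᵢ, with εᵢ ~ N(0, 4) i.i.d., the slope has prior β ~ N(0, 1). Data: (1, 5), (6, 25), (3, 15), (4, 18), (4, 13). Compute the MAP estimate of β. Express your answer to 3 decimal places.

log p(β | y) = −Σ(yᵢ − βxᵢ)²/(2·4) − β²/(2·1) + const.
Setting the derivative to zero: Σxᵢ(yᵢ − βxᵢ)/4 − β/1 = 0, so β = Σxᵢyᵢ / (Σxᵢ² + σ²/τ²).
Σxᵢyᵢ = 1·5 + 6·25 + 3·15 + 4·18 + 4·13 = 324; Σxᵢ² = 78; σ²/τ² = 4.
β̂_MAP = 324 / (78 + 4) = 324/82 ≈ 3.951.

β̂_MAP = 3.951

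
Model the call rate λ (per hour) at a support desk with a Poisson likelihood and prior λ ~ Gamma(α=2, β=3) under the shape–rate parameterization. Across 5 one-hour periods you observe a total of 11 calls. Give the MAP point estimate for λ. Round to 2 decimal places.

Σxᵢ = 11, n = 5.
Posterior ∝ λe^(−3λ) · λ^11e^(−5λ) = λ^12e^(−8λ), i.e. Gamma(shape=13, rate=8).
The mode of a Gamma(a, b) with a ≥ 1 (shape–rate) is (a−1)/b = 12/8 ≈ 1.50.

λ̂_MAP = 1.50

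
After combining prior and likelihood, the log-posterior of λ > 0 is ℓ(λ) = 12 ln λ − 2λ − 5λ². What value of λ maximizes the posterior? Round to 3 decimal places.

ℓ'(λ) = 12/λ − 2 − 10λ. Setting this to zero and multiplying by λ: 10λ² + 2λ − 12 = 0.
λ = (−2 + √(2² + 4·10·12)) / (2·10) = (−2 + √484) / 20 = (−2 + 22)/20 = 1.
ℓ''(λ) = −12/λ² − 10 < 0, confirming a maximum.

λ̂_MAP = 1.000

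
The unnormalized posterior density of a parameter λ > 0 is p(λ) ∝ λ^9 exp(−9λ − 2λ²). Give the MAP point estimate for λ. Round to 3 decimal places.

λ̂_MAP = 0.750

ℓ'(λ) = 9/λ − 9 − 4λ. Setting this to zero and multiplying by λ: 4λ² + 9λ − 9 = 0.
λ = (−9 + √(9² + 4·4·9)) / (2·4) = (−9 + √225) / 8 = (−9 + 15)/8 = 3/4.
ℓ''(λ) = −9/λ² − 4 < 0, confirming a maximum.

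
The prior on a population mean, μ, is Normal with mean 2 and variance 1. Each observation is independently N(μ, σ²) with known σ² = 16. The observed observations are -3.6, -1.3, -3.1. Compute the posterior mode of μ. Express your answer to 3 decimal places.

n = 3; x̄ = ((-3.6) + (-1.3) + (-3.1))/3 = -8/3 = -8/3 ≈ -2.6667.
For a Normal prior and Normal likelihood with known variance, the posterior is Normal; its mode equals its mean, the precision-weighted average.
Prior precision 1/σ₀² = 1/1 = 1; data precision n/σ² = 3/16 = 0.1875.
μ̂ = (1·2 + 0.1875·(-8/3)) / (1 + 0.1875) = 1.5/1.1875 = 24/19 ≈ 1.263.

μ̂_MAP = 1.263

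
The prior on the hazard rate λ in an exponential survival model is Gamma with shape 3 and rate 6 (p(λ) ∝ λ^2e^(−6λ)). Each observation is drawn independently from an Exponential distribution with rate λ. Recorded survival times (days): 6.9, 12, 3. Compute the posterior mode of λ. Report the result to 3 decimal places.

λ̂_MAP = 0.179

The Exponential(rate=λ) likelihood is ∝ λ^n e^(−λΣtᵢ). Here n = 3 and Σtᵢ = 6.9 + 12 + 3 = 21.9.
Posterior ∝ λ^2e^(−6λ) · λ^3e^(−21.9λ) = λ^5e^(−27.9λ), i.e. Gamma(6, 27.9).
Mode = (a−1)/b = 5/27.9 ≈ 0.179.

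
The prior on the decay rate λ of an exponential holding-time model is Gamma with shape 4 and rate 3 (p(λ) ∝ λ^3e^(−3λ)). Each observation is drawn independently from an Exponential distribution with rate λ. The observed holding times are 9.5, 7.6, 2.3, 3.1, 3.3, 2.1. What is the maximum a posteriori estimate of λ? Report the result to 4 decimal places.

λ̂_MAP = 0.2913

The Exponential(rate=λ) likelihood is ∝ λ^n e^(−λΣtᵢ). Here n = 6 and Σtᵢ = 9.5 + 7.6 + 2.3 + 3.1 + 3.3 + 2.1 = 27.9.
Posterior ∝ λ^3e^(−3λ) · λ^6e^(−27.9λ) = λ^9e^(−30.9λ), i.e. Gamma(10, 30.9).
Mode = (a−1)/b = 9/30.9 ≈ 0.2913.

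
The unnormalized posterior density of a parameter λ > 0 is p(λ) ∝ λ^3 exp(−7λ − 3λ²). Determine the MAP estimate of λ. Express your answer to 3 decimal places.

λ̂_MAP = 0.333

ℓ'(λ) = 3/λ − 7 − 6λ. Setting this to zero and multiplying by λ: 6λ² + 7λ − 3 = 0.
λ = (−7 + √(7² + 4·6·3)) / (2·6) = (−7 + √121) / 12 = (−7 + 11)/12 = 1/3.
ℓ''(λ) = −3/λ² − 6 < 0, confirming a maximum.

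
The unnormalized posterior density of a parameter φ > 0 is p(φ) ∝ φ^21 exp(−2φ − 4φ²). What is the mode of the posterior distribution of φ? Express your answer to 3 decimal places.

φ̂_MAP = 1.500

ℓ'(φ) = 21/φ − 2 − 8φ. Setting this to zero and multiplying by φ: 8φ² + 2φ − 21 = 0.
φ = (−2 + √(2² + 4·8·21)) / (2·8) = (−2 + √676) / 16 = (−2 + 26)/16 = 3/2.
ℓ''(φ) = −21/φ² − 8 < 0, confirming a maximum.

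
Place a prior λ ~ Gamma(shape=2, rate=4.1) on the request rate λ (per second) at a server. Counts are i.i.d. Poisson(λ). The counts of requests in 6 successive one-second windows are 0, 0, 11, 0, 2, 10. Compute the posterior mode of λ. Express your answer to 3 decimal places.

λ̂_MAP = 2.376

Σxᵢ = 0+0+11+0+2+10 = 23, with n = 6.
Posterior ∝ λe^(−4.1λ) · λ^23e^(−6λ) = λ^24e^(−10.1λ), i.e. Gamma(shape=25, rate=10.1).
The mode of a Gamma(a, b) with a ≥ 1 (shape–rate) is (a−1)/b = 24/10.1 ≈ 2.376.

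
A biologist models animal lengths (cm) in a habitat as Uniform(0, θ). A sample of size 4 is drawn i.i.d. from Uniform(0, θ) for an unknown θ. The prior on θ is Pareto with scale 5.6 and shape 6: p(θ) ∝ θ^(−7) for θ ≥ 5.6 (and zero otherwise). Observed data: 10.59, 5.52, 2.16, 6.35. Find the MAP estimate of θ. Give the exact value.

θ̂_MAP = 10.59

The Uniform(0, θ) likelihood is θ^(−n) for θ ≥ max(xᵢ), zero otherwise. Here max(xᵢ) = 10.59.
Posterior ∝ θ^(−7) · θ^(−4) = θ^(−11) on θ ≥ max(5.6, 10.59) = 10.59.
This density is strictly decreasing in θ, so the posterior mode lies at the lower boundary of the support.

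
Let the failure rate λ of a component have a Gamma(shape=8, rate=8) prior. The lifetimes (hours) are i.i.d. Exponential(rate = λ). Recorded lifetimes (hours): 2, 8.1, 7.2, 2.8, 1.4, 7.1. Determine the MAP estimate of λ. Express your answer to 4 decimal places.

The Exponential(rate=λ) likelihood is ∝ λ^n e^(−λΣtᵢ). Here n = 6 and Σtᵢ = 2 + 8.1 + 7.2 + 2.8 + 1.4 + 7.1 = 28.6.
Posterior ∝ λ^7e^(−8λ) · λ^6e^(−28.6λ) = λ^13e^(−36.6λ), i.e. Gamma(14, 36.6).
Mode = (a−1)/b = 13/36.6 ≈ 0.3552.

λ̂_MAP = 0.3552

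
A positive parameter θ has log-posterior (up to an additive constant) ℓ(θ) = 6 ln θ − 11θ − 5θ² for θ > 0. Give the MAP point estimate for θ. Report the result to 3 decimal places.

ℓ'(θ) = 6/θ − 11 − 10θ. Setting this to zero and multiplying by θ: 10θ² + 11θ − 6 = 0.
θ = (−11 + √(11² + 4·10·6)) / (2·10) = (−11 + √361) / 20 = (−11 + 19)/20 = 2/5.
ℓ''(θ) = −6/θ² − 10 < 0, confirming a maximum.

θ̂_MAP = 0.400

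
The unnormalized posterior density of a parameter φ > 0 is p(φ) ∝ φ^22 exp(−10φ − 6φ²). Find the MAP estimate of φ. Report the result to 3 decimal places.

ℓ'(φ) = 22/φ − 10 − 12φ. Setting this to zero and multiplying by φ: 12φ² + 10φ − 22 = 0.
φ = (−10 + √(10² + 4·12·22)) / (2·12) = (−10 + √1156) / 24 = (−10 + 34)/24 = 1.
ℓ''(φ) = −22/φ² − 12 < 0, confirming a maximum.

φ̂_MAP = 1.000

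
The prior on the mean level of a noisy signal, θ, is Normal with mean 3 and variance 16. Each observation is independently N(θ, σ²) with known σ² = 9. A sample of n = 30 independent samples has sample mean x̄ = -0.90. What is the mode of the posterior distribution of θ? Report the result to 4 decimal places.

θ̂_MAP = -0.8282

n = 30, x̄ = -0.90.
For a Normal prior and Normal likelihood with known variance, the posterior is Normal; its mode equals its mean, the precision-weighted average.
Prior precision 1/σ₀² = 1/16 = 0.0625; data precision n/σ² = 30/9 = 10/3.
θ̂ = (0.0625·3 + (10/3)·(-0.9)) / (0.0625 + 10/3) = (-2.8125)/(163/48) = -135/163 ≈ -0.8282.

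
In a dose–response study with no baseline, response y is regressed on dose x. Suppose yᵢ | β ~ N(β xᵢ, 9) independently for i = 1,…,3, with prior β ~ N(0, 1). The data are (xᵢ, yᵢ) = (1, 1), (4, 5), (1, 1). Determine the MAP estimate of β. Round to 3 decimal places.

log p(β | y) = −Σ(yᵢ − βxᵢ)²/(2·9) − β²/(2·1) + const.
Setting the derivative to zero: Σxᵢ(yᵢ − βxᵢ)/9 − β/1 = 0, so β = Σxᵢyᵢ / (Σxᵢ² + σ²/τ²).
Σxᵢyᵢ = 1·1 + 4·5 + 1·1 = 22; Σxᵢ² = 18; σ²/τ² = 9.
β̂_MAP = 22 / (18 + 9) = 22/27 ≈ 0.815.

β̂_MAP = 0.815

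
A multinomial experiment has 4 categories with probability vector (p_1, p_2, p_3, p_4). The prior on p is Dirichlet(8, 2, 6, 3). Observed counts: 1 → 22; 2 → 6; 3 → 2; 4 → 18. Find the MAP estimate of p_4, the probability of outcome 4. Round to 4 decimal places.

MAP estimate: 0.3175

The posterior is Dirichlet(αᵢ + nᵢ) = Dirichlet(30, 8, 8, 21).
For a Dirichlet(a₁,…,a_K) with all aᵢ > 1, the mode has j-th component (aⱼ − 1)/(Σaᵢ − K).
Here Σaᵢ = 67 and K = 4, so p_4 = (21 − 1)/(67 − 4) = 20/63 ≈ 0.3175.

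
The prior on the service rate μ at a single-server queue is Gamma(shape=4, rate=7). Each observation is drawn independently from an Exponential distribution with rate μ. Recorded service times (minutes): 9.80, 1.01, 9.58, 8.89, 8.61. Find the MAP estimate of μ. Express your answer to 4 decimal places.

μ̂_MAP = 0.1782

The Exponential(rate=μ) likelihood is ∝ μ^n e^(−μΣtᵢ). Here n = 5 and Σtᵢ = 9.80 + 1.01 + 9.58 + 8.89 + 8.61 = 37.89.
Posterior ∝ μ^3e^(−7μ) · μ^5e^(−37.89μ) = μ^8e^(−44.89μ), i.e. Gamma(9, 44.89).
Mode = (a−1)/b = 8/44.89 ≈ 0.1782.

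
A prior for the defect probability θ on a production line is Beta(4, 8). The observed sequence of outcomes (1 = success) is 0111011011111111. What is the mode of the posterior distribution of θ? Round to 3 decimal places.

Prior: Beta(4, 8).
Data: 13 successes in 16 trials (from the sequence). The binomial likelihood contributes θ^13(1−θ)^3, so the posterior is Beta(4+13, 8+3) = Beta(17, 11).
For Beta(a, b) with a, b > 1 the mode is (a−1)/(a+b−2) = 16/26 ≈ 0.615.

θ̂_MAP = 0.615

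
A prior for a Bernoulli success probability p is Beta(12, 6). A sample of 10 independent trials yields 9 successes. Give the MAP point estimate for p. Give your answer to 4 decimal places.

Prior: Beta(12, 6).
Data: 9 successes in 10 trials. The binomial likelihood contributes p^9(1−p)^1, so the posterior is Beta(12+9, 6+1) = Beta(21, 7).
For Beta(a, b) with a, b > 1 the mode is (a−1)/(a+b−2) = 20/26 ≈ 0.7692.

p̂_MAP = 0.7692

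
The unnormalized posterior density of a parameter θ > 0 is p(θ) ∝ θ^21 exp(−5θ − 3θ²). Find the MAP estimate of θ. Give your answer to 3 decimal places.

ℓ'(θ) = 21/θ − 5 − 6θ. Setting this to zero and multiplying by θ: 6θ² + 5θ − 21 = 0.
θ = (−5 + √(5² + 4·6·21)) / (2·6) = (−5 + √529) / 12 = (−5 + 23)/12 = 3/2.
ℓ''(θ) = −21/θ² − 6 < 0, confirming a maximum.

θ̂_MAP = 1.500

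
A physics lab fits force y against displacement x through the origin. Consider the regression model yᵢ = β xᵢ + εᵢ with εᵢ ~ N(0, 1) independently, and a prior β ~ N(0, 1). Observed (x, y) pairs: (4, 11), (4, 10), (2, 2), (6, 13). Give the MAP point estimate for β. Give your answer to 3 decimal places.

log p(β | y) = −Σ(yᵢ − βxᵢ)²/(2·1) − β²/(2·1) + const.
Setting the derivative to zero: Σxᵢ(yᵢ − βxᵢ)/1 − β/1 = 0, so β = Σxᵢyᵢ / (Σxᵢ² + σ²/τ²).
Σxᵢyᵢ = 4·11 + 4·10 + 2·2 + 6·13 = 166; Σxᵢ² = 72; σ²/τ² = 1.
β̂_MAP = 166 / (72 + 1) = 166/73 ≈ 2.274.

β̂_MAP = 2.274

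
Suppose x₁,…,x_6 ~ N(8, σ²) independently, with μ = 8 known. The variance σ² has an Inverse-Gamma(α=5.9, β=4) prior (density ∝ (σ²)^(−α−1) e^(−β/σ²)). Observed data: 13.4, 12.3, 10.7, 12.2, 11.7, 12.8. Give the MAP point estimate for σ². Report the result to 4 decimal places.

σ̂²_MAP = 5.9247

Sum of squared deviations about the known mean: SS = (13.4−8)² + (12.3−8)² + (10.7−8)² + (12.2−8)² + (11.7−8)² + (12.8−8)² = 109.31.
The Normal likelihood contributes (σ²)^(−n/2) exp(−SS/(2σ²)), so the posterior is Inverse-Gamma(α + n/2, β + SS/2) = Inverse-Gamma(8.9, 58.655).
The mode of Inverse-Gamma(a, b) is b/(a+1) = 58.655/9.9 ≈ 5.9247.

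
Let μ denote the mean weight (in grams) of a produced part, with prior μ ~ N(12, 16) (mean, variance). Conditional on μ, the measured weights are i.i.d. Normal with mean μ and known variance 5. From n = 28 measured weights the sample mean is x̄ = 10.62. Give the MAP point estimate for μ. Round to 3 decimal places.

n = 28, x̄ = 10.62.
For a Normal prior and Normal likelihood with known variance, the posterior is Normal; its mode equals its mean, the precision-weighted average.
Prior precision 1/σ₀² = 1/16 = 0.0625; data precision n/σ² = 28/5 = 5.6.
μ̂ = (0.0625·12 + 5.6·10.62) / (0.0625 + 5.6) = 60.222/5.6625 = 40148/3775 ≈ 10.635.

μ̂_MAP = 10.635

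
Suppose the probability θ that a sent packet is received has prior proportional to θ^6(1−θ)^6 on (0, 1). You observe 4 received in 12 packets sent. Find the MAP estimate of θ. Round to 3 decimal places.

The prior density ∝ θ^6(1−θ)^6 is the kernel of Beta(7, 7).
Data: 4 successes in 12 trials. The binomial likelihood contributes θ^4(1−θ)^8, so the posterior is Beta(7+4, 7+8) = Beta(11, 15).
For Beta(a, b) with a, b > 1 the mode is (a−1)/(a+b−2) = 10/24 ≈ 0.417.

θ̂_MAP = 0.417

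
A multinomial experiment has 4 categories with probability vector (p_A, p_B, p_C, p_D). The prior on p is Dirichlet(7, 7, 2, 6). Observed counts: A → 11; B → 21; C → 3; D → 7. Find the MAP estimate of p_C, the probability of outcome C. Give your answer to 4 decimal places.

MAP estimate of p_C = 0.0667

The posterior is Dirichlet(αᵢ + nᵢ) = Dirichlet(18, 28, 5, 13).
For a Dirichlet(a₁,…,a_K) with all aᵢ > 1, the mode has j-th component (aⱼ − 1)/(Σaᵢ − K).
Here Σaᵢ = 64 and K = 4, so p_C = (5 − 1)/(64 − 4) = 4/60 ≈ 0.0667.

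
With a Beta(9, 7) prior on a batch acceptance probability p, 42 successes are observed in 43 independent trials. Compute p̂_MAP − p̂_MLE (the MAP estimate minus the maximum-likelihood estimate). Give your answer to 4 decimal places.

MAP − MLE = -0.0996

Posterior is Beta(51, 8); MAP = (51−1)/(59−2) = 50/57 ≈ 0.87719.
MLE ignores the prior: p̂_MLE = k/n = 42/43 ≈ 0.97674.
Difference = 50/57 − 42/43 = -244/2451 ≈ -0.0996.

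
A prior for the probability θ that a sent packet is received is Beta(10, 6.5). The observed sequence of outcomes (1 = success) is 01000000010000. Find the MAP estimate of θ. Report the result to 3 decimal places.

Prior: Beta(10, 6.5).
Data: 2 successes in 14 trials (from the sequence). The binomial likelihood contributes θ^2(1−θ)^12, so the posterior is Beta(10+2, 6.5+12) = Beta(12, 18.5).
For Beta(a, b) with a, b > 1 the mode is (a−1)/(a+b−2) = 11/28.5 ≈ 0.386.

θ̂_MAP = 0.386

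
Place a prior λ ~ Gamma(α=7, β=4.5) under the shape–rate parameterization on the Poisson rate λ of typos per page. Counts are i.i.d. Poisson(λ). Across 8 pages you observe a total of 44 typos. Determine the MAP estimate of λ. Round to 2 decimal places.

Σxᵢ = 44, n = 8.
Posterior ∝ λ^6e^(−4.5λ) · λ^44e^(−8λ) = λ^50e^(−12.5λ), i.e. Gamma(shape=51, rate=12.5).
The mode of a Gamma(a, b) with a ≥ 1 (shape–rate) is (a−1)/b = 50/12.5 ≈ 4.00.

λ̂_MAP = 4.00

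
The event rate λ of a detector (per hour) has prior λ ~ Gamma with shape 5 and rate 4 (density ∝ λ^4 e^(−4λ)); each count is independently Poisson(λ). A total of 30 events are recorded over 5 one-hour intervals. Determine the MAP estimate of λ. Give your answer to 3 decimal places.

λ̂_MAP = 3.778

Σxᵢ = 30, n = 5.
Posterior ∝ λ^4e^(−4λ) · λ^30e^(−5λ) = λ^34e^(−9λ), i.e. Gamma(shape=35, rate=9).
The mode of a Gamma(a, b) with a ≥ 1 (shape–rate) is (a−1)/b = 34/9 ≈ 3.778.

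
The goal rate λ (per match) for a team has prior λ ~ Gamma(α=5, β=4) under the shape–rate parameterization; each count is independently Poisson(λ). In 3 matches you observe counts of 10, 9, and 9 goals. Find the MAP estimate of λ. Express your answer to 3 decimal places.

λ̂_MAP = 4.571

Σxᵢ = 10+9+9 = 28, with n = 3.
Posterior ∝ λ^4e^(−4λ) · λ^28e^(−3λ) = λ^32e^(−7λ), i.e. Gamma(shape=33, rate=7).
The mode of a Gamma(a, b) with a ≥ 1 (shape–rate) is (a−1)/b = 32/7 ≈ 4.571.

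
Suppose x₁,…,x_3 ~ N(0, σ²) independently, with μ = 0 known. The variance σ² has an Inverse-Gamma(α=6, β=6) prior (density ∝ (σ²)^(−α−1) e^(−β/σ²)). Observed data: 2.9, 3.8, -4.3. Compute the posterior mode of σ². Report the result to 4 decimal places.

σ̂²_MAP = 3.1376

Sum of squared deviations about the known mean: SS = (2.9−0)² + (3.8−0)² + (-4.3−0)² = 41.34.
The Normal likelihood contributes (σ²)^(−n/2) exp(−SS/(2σ²)), so the posterior is Inverse-Gamma(α + n/2, β + SS/2) = Inverse-Gamma(7.5, 26.67).
The mode of Inverse-Gamma(a, b) is b/(a+1) = 26.67/8.5 ≈ 3.1376.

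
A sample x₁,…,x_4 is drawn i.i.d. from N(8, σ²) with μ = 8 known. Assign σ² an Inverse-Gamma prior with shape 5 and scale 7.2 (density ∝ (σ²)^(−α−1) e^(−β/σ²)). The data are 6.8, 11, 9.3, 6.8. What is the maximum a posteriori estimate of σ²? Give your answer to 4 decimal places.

Sum of squared deviations about the known mean: SS = (6.8−8)² + (11−8)² + (9.3−8)² + (6.8−8)² = 13.57.
The Normal likelihood contributes (σ²)^(−n/2) exp(−SS/(2σ²)), so the posterior is Inverse-Gamma(α + n/2, β + SS/2) = Inverse-Gamma(7, 13.985).
The mode of Inverse-Gamma(a, b) is b/(a+1) = 13.985/8 ≈ 1.7481.

σ̂²_MAP = 1.7481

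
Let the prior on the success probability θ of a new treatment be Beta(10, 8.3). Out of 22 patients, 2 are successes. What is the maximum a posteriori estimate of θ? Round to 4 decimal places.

Prior: Beta(10, 8.3).
Data: 2 successes in 22 trials. The binomial likelihood contributes θ^2(1−θ)^20, so the posterior is Beta(10+2, 8.3+20) = Beta(12, 28.3).
For Beta(a, b) with a, b > 1 the mode is (a−1)/(a+b−2) = 11/38.3 ≈ 0.2872.

θ̂_MAP = 0.2872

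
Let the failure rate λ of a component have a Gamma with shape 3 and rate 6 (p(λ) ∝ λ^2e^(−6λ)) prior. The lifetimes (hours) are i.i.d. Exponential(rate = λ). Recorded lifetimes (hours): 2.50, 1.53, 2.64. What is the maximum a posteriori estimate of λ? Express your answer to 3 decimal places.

The Exponential(rate=λ) likelihood is ∝ λ^n e^(−λΣtᵢ). Here n = 3 and Σtᵢ = 2.50 + 1.53 + 2.64 = 6.67.
Posterior ∝ λ^2e^(−6λ) · λ^3e^(−6.67λ) = λ^5e^(−12.67λ), i.e. Gamma(6, 12.67).
Mode = (a−1)/b = 5/12.67 ≈ 0.395.

λ̂_MAP = 0.395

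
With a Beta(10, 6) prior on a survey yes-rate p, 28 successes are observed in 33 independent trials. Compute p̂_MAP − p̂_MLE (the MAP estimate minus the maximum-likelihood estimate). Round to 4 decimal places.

Posterior is Beta(38, 11); MAP = (38−1)/(49−2) = 37/47 ≈ 0.78723.
MLE ignores the prior: p̂_MLE = k/n = 28/33 ≈ 0.84848.
Difference = 37/47 − 28/33 = -95/1551 ≈ -0.0613.

MAP − MLE = -0.0613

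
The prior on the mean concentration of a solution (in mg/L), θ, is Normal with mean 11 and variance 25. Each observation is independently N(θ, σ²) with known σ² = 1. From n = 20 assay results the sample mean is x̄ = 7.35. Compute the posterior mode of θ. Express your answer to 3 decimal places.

θ̂_MAP = 7.357

n = 20, x̄ = 7.35.
For a Normal prior and Normal likelihood with known variance, the posterior is Normal; its mode equals its mean, the precision-weighted average.
Prior precision 1/σ₀² = 1/25 = 0.04; data precision n/σ² = 20/1 = 20.
θ̂ = (0.04·11 + 20·7.35) / (0.04 + 20) = 147.44/20.04 = 3686/501 ≈ 7.357.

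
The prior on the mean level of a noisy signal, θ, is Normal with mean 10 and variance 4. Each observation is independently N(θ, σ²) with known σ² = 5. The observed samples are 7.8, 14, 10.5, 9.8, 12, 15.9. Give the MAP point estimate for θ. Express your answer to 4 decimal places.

θ̂_MAP = 11.3793

n = 6; x̄ = (7.8 + 14 + 10.5 + 9.8 + 12 + 15.9)/6 = 70/6 = 35/3 ≈ 11.6667.
For a Normal prior and Normal likelihood with known variance, the posterior is Normal; its mode equals its mean, the precision-weighted average.
Prior precision 1/σ₀² = 1/4 = 0.25; data precision n/σ² = 6/5 = 1.2.
θ̂ = (0.25·10 + 1.2·(35/3)) / (0.25 + 1.2) = 16.5/1.45 = 330/29 ≈ 11.3793.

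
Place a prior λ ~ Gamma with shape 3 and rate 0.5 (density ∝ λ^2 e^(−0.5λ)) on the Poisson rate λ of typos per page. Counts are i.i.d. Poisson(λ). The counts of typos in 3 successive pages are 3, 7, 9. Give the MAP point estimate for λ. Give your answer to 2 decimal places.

Σxᵢ = 3+7+9 = 19, with n = 3.
Posterior ∝ λ^2e^(−0.5λ) · λ^19e^(−3λ) = λ^21e^(−3.5λ), i.e. Gamma(shape=22, rate=3.5).
The mode of a Gamma(a, b) with a ≥ 1 (shape–rate) is (a−1)/b = 21/3.5 ≈ 6.00.

λ̂_MAP = 6.00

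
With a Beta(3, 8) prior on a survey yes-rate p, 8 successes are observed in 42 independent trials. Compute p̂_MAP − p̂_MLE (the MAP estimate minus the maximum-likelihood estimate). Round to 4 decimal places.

MAP − MLE = 0.0056

Posterior is Beta(11, 42); MAP = (11−1)/(53−2) = 10/51 ≈ 0.19608.
MLE ignores the prior: p̂_MLE = k/n = 8/42 ≈ 0.19048.
Difference = 10/51 − 8/42 = 2/357 ≈ 0.0056.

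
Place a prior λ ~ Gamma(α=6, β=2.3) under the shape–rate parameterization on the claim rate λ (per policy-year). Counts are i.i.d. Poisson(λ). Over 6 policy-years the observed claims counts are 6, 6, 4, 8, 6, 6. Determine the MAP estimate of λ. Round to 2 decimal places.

Σxᵢ = 6+6+4+8+6+6 = 36, with n = 6.
Posterior ∝ λ^5e^(−2.3λ) · λ^36e^(−6λ) = λ^41e^(−8.3λ), i.e. Gamma(shape=42, rate=8.3).
The mode of a Gamma(a, b) with a ≥ 1 (shape–rate) is (a−1)/b = 41/8.3 ≈ 4.94.

λ̂_MAP = 4.94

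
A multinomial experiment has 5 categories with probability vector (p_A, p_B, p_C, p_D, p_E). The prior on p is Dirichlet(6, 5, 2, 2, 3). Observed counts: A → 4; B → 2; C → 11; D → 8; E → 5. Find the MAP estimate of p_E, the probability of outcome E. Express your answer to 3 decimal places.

The posterior is Dirichlet(αᵢ + nᵢ) = Dirichlet(10, 7, 13, 10, 8).
For a Dirichlet(a₁,…,a_K) with all aᵢ > 1, the mode has j-th component (aⱼ − 1)/(Σaᵢ − K).
Here Σaᵢ = 48 and K = 5, so p_E = (8 − 1)/(48 − 5) = 7/43 ≈ 0.163.

MAP estimate of p_E = 0.163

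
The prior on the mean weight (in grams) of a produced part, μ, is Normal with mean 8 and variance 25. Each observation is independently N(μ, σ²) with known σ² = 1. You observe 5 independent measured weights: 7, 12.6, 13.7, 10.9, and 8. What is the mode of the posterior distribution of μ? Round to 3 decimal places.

n = 5; x̄ = (7 + 12.6 + 13.7 + 10.9 + 8)/5 = 52.2/5 = 10.44.
For a Normal prior and Normal likelihood with known variance, the posterior is Normal; its mode equals its mean, the precision-weighted average.
Prior precision 1/σ₀² = 1/25 = 0.04; data precision n/σ² = 5/1 = 5.
μ̂ = (0.04·8 + 5·10.44) / (0.04 + 5) = 52.52/5.04 = 1313/126 ≈ 10.421.

μ̂_MAP = 10.421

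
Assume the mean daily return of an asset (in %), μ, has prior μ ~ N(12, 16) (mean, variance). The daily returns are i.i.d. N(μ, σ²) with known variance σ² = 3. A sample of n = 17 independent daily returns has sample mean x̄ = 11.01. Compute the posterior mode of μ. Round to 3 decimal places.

n = 17, x̄ = 11.01.
For a Normal prior and Normal likelihood with known variance, the posterior is Normal; its mode equals its mean, the precision-weighted average.
Prior precision 1/σ₀² = 1/16 = 0.0625; data precision n/σ² = 17/3.
μ̂ = (0.0625·12 + (17/3)·11.01) / (0.0625 + 17/3) = 63.14/(275/48) = 11.0208 ≈ 11.021.

μ̂_MAP = 11.021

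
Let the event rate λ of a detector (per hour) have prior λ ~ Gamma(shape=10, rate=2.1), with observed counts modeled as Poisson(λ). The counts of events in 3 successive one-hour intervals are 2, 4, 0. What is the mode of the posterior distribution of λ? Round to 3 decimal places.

λ̂_MAP = 2.941

Σxᵢ = 2+4+0 = 6, with n = 3.
Posterior ∝ λ^9e^(−2.1λ) · λ^6e^(−3λ) = λ^15e^(−5.1λ), i.e. Gamma(shape=16, rate=5.1).
The mode of a Gamma(a, b) with a ≥ 1 (shape–rate) is (a−1)/b = 15/5.1 ≈ 2.941.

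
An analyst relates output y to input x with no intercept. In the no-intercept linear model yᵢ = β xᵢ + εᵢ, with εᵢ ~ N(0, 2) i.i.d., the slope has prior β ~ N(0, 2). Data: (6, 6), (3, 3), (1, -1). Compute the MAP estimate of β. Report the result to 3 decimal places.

log p(β | y) = −Σ(yᵢ − βxᵢ)²/(2·2) − β²/(2·2) + const.
Setting the derivative to zero: Σxᵢ(yᵢ − βxᵢ)/2 − β/2 = 0, so β = Σxᵢyᵢ / (Σxᵢ² + σ²/τ²).
Σxᵢyᵢ = 6·6 + 3·3 + 1·(-1) = 44; Σxᵢ² = 46; σ²/τ² = 1.
β̂_MAP = 44 / (46 + 1) = 44/47 ≈ 0.936.

β̂_MAP = 0.936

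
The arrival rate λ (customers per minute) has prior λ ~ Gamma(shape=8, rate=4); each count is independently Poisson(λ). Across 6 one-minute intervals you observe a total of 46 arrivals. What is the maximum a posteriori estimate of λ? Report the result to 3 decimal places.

Σxᵢ = 46, n = 6.
Posterior ∝ λ^7e^(−4λ) · λ^46e^(−6λ) = λ^53e^(−10λ), i.e. Gamma(shape=54, rate=10).
The mode of a Gamma(a, b) with a ≥ 1 (shape–rate) is (a−1)/b = 53/10 ≈ 5.300.

λ̂_MAP = 5.300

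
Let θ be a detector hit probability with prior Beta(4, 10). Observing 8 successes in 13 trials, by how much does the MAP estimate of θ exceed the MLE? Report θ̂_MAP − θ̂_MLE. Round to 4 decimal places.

Posterior is Beta(12, 15); MAP = (12−1)/(27−2) = 11/25 ≈ 0.44000.
MLE ignores the prior: θ̂_MLE = k/n = 8/13 ≈ 0.61538.
Difference = 11/25 − 8/13 = -57/325 ≈ -0.1754.

MAP − MLE = -0.1754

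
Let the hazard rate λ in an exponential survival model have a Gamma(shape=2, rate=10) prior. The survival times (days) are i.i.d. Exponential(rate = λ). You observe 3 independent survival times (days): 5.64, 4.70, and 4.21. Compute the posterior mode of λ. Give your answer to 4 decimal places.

The Exponential(rate=λ) likelihood is ∝ λ^n e^(−λΣtᵢ). Here n = 3 and Σtᵢ = 5.64 + 4.70 + 4.21 = 14.55.
Posterior ∝ λe^(−10λ) · λ^3e^(−14.55λ) = λ^4e^(−24.55λ), i.e. Gamma(5, 24.55).
Mode = (a−1)/b = 4/24.55 ≈ 0.1629.

λ̂_MAP = 0.1629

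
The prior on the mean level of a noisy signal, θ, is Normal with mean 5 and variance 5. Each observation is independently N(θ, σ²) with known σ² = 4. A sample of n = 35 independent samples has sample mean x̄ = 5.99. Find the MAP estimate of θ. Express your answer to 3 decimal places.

n = 35, x̄ = 5.99.
For a Normal prior and Normal likelihood with known variance, the posterior is Normal; its mode equals its mean, the precision-weighted average.
Prior precision 1/σ₀² = 1/5 = 0.2; data precision n/σ² = 35/4 = 8.75.
θ̂ = (0.2·5 + 8.75·5.99) / (0.2 + 8.75) = 53.4125/8.95 = 4273/716 ≈ 5.968.

θ̂_MAP = 5.968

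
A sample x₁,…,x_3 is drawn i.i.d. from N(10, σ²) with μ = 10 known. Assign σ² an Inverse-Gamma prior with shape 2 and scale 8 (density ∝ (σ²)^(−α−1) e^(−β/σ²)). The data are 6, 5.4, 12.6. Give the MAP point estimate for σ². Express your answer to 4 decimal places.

σ̂²_MAP = 6.6578

Sum of squared deviations about the known mean: SS = (6−10)² + (5.4−10)² + (12.6−10)² = 43.92.
The Normal likelihood contributes (σ²)^(−n/2) exp(−SS/(2σ²)), so the posterior is Inverse-Gamma(α + n/2, β + SS/2) = Inverse-Gamma(3.5, 29.96).
The mode of Inverse-Gamma(a, b) is b/(a+1) = 29.96/4.5 ≈ 6.6578.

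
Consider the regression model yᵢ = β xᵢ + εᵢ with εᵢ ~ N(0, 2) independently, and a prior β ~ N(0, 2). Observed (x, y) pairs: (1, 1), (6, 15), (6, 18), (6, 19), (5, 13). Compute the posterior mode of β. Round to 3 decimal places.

log p(β | y) = −Σ(yᵢ − βxᵢ)²/(2·2) − β²/(2·2) + const.
Setting the derivative to zero: Σxᵢ(yᵢ − βxᵢ)/2 − β/2 = 0, so β = Σxᵢyᵢ / (Σxᵢ² + σ²/τ²).
Σxᵢyᵢ = 1·1 + 6·15 + 6·18 + 6·19 + 5·13 = 378; Σxᵢ² = 134; σ²/τ² = 1.
β̂_MAP = 378 / (134 + 1) = 378/135 ≈ 2.800.

β̂_MAP = 2.800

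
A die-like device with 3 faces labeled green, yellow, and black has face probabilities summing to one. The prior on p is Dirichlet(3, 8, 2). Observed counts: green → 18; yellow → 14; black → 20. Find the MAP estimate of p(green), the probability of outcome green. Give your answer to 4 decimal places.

MAP estimate of p(green) = 0.3226

The posterior is Dirichlet(αᵢ + nᵢ) = Dirichlet(21, 22, 22).
For a Dirichlet(a₁,…,a_K) with all aᵢ > 1, the mode has j-th component (aⱼ − 1)/(Σaᵢ − K).
Here Σaᵢ = 65 and K = 3, so p(green) = (21 − 1)/(65 − 3) = 20/62 ≈ 0.3226.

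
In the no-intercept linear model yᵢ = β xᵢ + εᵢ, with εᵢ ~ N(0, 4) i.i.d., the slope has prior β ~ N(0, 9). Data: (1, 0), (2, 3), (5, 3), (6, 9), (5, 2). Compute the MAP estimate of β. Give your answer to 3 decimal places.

log p(β | y) = −Σ(yᵢ − βxᵢ)²/(2·4) − β²/(2·9) + const.
Setting the derivative to zero: Σxᵢ(yᵢ − βxᵢ)/4 − β/9 = 0, so β = Σxᵢyᵢ / (Σxᵢ² + σ²/τ²).
Σxᵢyᵢ = 1·0 + 2·3 + 5·3 + 6·9 + 5·2 = 85; Σxᵢ² = 91; σ²/τ² = 4/9.
β̂_MAP = 85 / (91 + 4/9) = 85/(823/9) = 765/823 ≈ 0.930.

β̂_MAP = 0.930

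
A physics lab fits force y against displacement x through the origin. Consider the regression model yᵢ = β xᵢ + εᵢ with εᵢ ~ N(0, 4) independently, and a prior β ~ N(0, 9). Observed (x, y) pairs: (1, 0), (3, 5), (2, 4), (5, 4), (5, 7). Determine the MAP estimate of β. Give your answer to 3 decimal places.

β̂_MAP = 1.210

log p(β | y) = −Σ(yᵢ − βxᵢ)²/(2·4) − β²/(2·9) + const.
Setting the derivative to zero: Σxᵢ(yᵢ − βxᵢ)/4 − β/9 = 0, so β = Σxᵢyᵢ / (Σxᵢ² + σ²/τ²).
Σxᵢyᵢ = 1·0 + 3·5 + 2·4 + 5·4 + 5·7 = 78; Σxᵢ² = 64; σ²/τ² = 4/9.
β̂_MAP = 78 / (64 + 4/9) = 78/(580/9) = 351/290 ≈ 1.210.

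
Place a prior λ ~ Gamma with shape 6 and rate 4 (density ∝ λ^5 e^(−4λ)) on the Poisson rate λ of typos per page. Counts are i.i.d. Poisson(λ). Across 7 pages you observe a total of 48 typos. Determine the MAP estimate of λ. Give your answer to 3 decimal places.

Σxᵢ = 48, n = 7.
Posterior ∝ λ^5e^(−4λ) · λ^48e^(−7λ) = λ^53e^(−11λ), i.e. Gamma(shape=54, rate=11).
The mode of a Gamma(a, b) with a ≥ 1 (shape–rate) is (a−1)/b = 53/11 ≈ 4.818.

λ̂_MAP = 4.818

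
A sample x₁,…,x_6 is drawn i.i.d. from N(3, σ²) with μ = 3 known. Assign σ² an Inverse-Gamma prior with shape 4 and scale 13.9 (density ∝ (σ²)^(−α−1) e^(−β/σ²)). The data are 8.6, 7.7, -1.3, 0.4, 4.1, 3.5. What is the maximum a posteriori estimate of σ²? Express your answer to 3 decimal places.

Sum of squared deviations about the known mean: SS = (8.6−3)² + (7.7−3)² + (-1.3−3)² + (0.4−3)² + (4.1−3)² + (3.5−3)² = 80.16.
The Normal likelihood contributes (σ²)^(−n/2) exp(−SS/(2σ²)), so the posterior is Inverse-Gamma(α + n/2, β + SS/2) = Inverse-Gamma(7, 53.98).
The mode of Inverse-Gamma(a, b) is b/(a+1) = 53.98/8 ≈ 6.748.

σ̂²_MAP = 6.748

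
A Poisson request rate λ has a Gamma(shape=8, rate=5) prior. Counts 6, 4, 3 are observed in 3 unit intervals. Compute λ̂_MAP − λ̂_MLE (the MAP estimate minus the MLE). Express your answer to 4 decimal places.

Σxᵢ = 13. Posterior is Gamma(21, 8); MAP = (21−1)/8 = 20/8 ≈ 2.50000.
MLE = x̄ = 13/3 ≈ 4.33333.
Difference = 20/8 − 13/3 = -11/6 ≈ -1.8333.

MAP − MLE = -1.8333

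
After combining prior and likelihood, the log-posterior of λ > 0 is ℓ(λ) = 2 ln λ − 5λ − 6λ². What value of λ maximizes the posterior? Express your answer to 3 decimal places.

ℓ'(λ) = 2/λ − 5 − 12λ. Setting this to zero and multiplying by λ: 12λ² + 5λ − 2 = 0.
λ = (−5 + √(5² + 4·12·2)) / (2·12) = (−5 + √121) / 24 = (−5 + 11)/24 = 1/4.
ℓ''(λ) = −2/λ² − 12 < 0, confirming a maximum.

λ̂_MAP = 0.250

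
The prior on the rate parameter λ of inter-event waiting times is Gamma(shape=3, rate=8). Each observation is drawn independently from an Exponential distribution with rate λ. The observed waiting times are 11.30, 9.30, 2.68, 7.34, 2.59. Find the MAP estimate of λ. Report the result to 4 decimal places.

λ̂_MAP = 0.1699

The Exponential(rate=λ) likelihood is ∝ λ^n e^(−λΣtᵢ). Here n = 5 and Σtᵢ = 11.30 + 9.30 + 2.68 + 7.34 + 2.59 = 33.21.
Posterior ∝ λ^2e^(−8λ) · λ^5e^(−33.21λ) = λ^7e^(−41.21λ), i.e. Gamma(8, 41.21).
Mode = (a−1)/b = 7/41.21 ≈ 0.1699.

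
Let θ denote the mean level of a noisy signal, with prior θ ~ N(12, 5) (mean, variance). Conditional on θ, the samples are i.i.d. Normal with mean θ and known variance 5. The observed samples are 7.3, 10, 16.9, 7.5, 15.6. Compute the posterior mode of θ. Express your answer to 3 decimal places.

n = 5; x̄ = (7.3 + 10 + 16.9 + 7.5 + 15.6)/5 = 57.3/5 = 11.46.
For a Normal prior and Normal likelihood with known variance, the posterior is Normal; its mode equals its mean, the precision-weighted average.
Prior precision 1/σ₀² = 1/5 = 0.2; data precision n/σ² = 5/5 = 1.
θ̂ = (0.2·12 + 1·11.46) / (0.2 + 1) = 13.86/1.2 = 11.550.

θ̂_MAP = 11.550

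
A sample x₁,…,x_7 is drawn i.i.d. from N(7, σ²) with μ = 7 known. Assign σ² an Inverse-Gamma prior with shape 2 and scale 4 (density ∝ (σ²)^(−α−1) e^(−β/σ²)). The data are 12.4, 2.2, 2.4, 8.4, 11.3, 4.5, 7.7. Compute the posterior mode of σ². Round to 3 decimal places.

Sum of squared deviations about the known mean: SS = (12.4−7)² + (2.2−7)² + (2.4−7)² + (8.4−7)² + (11.3−7)² + (4.5−7)² + (7.7−7)² = 100.55.
The Normal likelihood contributes (σ²)^(−n/2) exp(−SS/(2σ²)), so the posterior is Inverse-Gamma(α + n/2, β + SS/2) = Inverse-Gamma(5.5, 54.275).
The mode of Inverse-Gamma(a, b) is b/(a+1) = 54.275/6.5 ≈ 8.350.

σ̂²_MAP = 8.350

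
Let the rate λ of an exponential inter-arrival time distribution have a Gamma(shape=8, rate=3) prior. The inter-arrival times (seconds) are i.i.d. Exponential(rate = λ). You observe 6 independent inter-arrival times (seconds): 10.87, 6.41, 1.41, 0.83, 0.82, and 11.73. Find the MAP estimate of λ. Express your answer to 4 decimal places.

The Exponential(rate=λ) likelihood is ∝ λ^n e^(−λΣtᵢ). Here n = 6 and Σtᵢ = 10.87 + 6.41 + 1.41 + 0.83 + 0.82 + 11.73 = 32.07.
Posterior ∝ λ^7e^(−3λ) · λ^6e^(−32.07λ) = λ^13e^(−35.07λ), i.e. Gamma(14, 35.07).
Mode = (a−1)/b = 13/35.07 ≈ 0.3707.

λ̂_MAP = 0.3707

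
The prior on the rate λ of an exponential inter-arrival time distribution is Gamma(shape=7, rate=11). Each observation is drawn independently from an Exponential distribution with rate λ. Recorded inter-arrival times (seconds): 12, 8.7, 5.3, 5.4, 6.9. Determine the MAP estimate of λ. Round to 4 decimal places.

The Exponential(rate=λ) likelihood is ∝ λ^n e^(−λΣtᵢ). Here n = 5 and Σtᵢ = 12 + 8.7 + 5.3 + 5.4 + 6.9 = 38.3.
Posterior ∝ λ^6e^(−11λ) · λ^5e^(−38.3λ) = λ^11e^(−49.3λ), i.e. Gamma(12, 49.3).
Mode = (a−1)/b = 11/49.3 ≈ 0.2231.

λ̂_MAP = 0.2231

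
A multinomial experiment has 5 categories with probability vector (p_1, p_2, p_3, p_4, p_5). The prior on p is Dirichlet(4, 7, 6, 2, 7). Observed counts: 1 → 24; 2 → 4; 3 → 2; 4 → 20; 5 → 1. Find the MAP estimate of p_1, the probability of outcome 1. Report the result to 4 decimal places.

The posterior is Dirichlet(αᵢ + nᵢ) = Dirichlet(28, 11, 8, 22, 8).
For a Dirichlet(a₁,…,a_K) with all aᵢ > 1, the mode has j-th component (aⱼ − 1)/(Σaᵢ − K).
Here Σaᵢ = 77 and K = 5, so p_1 = (28 − 1)/(77 − 5) = 27/72 ≈ 0.3750.

MAP estimate: 0.3750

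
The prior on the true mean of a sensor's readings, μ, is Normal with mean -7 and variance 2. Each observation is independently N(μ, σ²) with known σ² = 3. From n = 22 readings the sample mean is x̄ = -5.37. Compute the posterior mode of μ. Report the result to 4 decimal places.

μ̂_MAP = -5.4740

n = 22, x̄ = -5.37.
For a Normal prior and Normal likelihood with known variance, the posterior is Normal; its mode equals its mean, the precision-weighted average.
Prior precision 1/σ₀² = 1/2 = 0.5; data precision n/σ² = 22/3.
μ̂ = (0.5·(-7) + (22/3)·(-5.37)) / (0.5 + 22/3) = (-42.88)/(47/6) = -6432/1175 ≈ -5.4740.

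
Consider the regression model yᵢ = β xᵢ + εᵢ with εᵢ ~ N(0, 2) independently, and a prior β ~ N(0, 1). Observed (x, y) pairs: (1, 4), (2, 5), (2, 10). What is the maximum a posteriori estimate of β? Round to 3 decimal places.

β̂_MAP = 3.091

log p(β | y) = −Σ(yᵢ − βxᵢ)²/(2·2) − β²/(2·1) + const.
Setting the derivative to zero: Σxᵢ(yᵢ − βxᵢ)/2 − β/1 = 0, so β = Σxᵢyᵢ / (Σxᵢ² + σ²/τ²).
Σxᵢyᵢ = 1·4 + 2·5 + 2·10 = 34; Σxᵢ² = 9; σ²/τ² = 2.
β̂_MAP = 34 / (9 + 2) = 34/11 ≈ 3.091.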